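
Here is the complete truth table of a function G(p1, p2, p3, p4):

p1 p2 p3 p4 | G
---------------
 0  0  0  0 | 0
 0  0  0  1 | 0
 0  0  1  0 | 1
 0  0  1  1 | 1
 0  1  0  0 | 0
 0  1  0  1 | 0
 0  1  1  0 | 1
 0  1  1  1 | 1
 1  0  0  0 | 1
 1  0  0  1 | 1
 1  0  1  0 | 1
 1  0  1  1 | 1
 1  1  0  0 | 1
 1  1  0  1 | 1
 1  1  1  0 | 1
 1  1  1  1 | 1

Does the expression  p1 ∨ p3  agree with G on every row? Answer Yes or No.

Yes

Evaluate p1 ∨ p3 on each row and compare to G:
  p1=0, p2=0, p3=0, p4=0: formula gives 0, G = 0 ✓
  p1=0, p2=0, p3=0, p4=1: formula gives 0, G = 0 ✓
  p1=0, p2=0, p3=1, p4=0: formula gives 1, G = 1 ✓
  p1=0, p2=0, p3=1, p4=1: formula gives 1, G = 1 ✓
  … (the remaining 12 rows also agree.)
Every row agrees, so the formula is equivalent.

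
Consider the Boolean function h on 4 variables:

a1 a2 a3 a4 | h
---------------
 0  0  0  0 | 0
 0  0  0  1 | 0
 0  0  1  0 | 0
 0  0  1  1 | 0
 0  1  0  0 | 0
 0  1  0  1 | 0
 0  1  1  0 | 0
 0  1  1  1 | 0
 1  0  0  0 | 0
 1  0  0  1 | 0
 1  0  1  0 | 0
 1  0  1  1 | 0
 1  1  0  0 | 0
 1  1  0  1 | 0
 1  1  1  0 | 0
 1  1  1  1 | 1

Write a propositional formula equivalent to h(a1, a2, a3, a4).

h is 1 on exactly one input, (1,1,1,1), whose minterm is a1·a2·a3·a4. So h is just that conjunction.

h(a1, a2, a3, a4) = ((a1 & a2) & a3) & a4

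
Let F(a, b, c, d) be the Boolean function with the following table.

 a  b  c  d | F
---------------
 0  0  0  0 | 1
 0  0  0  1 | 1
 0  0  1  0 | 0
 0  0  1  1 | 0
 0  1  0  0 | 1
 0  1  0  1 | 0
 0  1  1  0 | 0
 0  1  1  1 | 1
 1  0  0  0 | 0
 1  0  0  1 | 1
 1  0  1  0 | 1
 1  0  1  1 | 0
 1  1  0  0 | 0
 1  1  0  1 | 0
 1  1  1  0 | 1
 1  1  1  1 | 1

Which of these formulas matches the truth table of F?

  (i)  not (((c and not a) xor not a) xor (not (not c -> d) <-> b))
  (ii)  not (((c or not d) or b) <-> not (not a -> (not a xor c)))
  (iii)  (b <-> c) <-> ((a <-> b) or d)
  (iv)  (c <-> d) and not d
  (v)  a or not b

iii

(i) disagrees with F on (0,0,0,0) (formula → 0, table → 1); rule it out.
(ii) disagrees with F on (0,0,0,1) (formula → 0, table → 1); rule it out.
(iv) disagrees with F on (0,0,0,1) (formula → 0, table → 1); rule it out.
(v) disagrees with F on (0,0,1,0) (formula → 1, table → 0); rule it out.
That leaves (iii). Evaluating it on every row reproduces the table of F exactly.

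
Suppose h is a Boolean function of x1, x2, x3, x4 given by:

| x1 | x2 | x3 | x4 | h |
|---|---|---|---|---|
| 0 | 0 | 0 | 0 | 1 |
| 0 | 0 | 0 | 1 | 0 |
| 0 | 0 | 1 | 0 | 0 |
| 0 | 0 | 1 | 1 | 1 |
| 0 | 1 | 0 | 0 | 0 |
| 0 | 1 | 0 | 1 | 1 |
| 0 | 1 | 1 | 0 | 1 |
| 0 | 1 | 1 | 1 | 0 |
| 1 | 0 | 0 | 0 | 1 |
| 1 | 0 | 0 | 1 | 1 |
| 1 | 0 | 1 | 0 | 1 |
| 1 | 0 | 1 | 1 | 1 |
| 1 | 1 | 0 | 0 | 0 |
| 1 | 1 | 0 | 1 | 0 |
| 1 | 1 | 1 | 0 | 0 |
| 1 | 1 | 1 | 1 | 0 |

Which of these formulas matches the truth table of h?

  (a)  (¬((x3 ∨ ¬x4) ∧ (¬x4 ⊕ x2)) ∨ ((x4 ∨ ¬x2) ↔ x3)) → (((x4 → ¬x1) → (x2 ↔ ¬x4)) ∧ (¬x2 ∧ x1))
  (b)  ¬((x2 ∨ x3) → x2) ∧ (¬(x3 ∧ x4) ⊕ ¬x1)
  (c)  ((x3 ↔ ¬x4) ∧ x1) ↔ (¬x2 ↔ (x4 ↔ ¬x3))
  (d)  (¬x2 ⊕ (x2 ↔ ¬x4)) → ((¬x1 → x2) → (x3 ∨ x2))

c

(a) disagrees with h on (0,0,1,1) (formula → 0, table → 1); rule it out.
(b) disagrees with h on (0,0,0,0) (formula → 0, table → 1); rule it out.
(d) disagrees with h on (0,0,0,1) (formula → 1, table → 0); rule it out.
(c) is the remaining candidate, and it agrees with h on all 16 inputs.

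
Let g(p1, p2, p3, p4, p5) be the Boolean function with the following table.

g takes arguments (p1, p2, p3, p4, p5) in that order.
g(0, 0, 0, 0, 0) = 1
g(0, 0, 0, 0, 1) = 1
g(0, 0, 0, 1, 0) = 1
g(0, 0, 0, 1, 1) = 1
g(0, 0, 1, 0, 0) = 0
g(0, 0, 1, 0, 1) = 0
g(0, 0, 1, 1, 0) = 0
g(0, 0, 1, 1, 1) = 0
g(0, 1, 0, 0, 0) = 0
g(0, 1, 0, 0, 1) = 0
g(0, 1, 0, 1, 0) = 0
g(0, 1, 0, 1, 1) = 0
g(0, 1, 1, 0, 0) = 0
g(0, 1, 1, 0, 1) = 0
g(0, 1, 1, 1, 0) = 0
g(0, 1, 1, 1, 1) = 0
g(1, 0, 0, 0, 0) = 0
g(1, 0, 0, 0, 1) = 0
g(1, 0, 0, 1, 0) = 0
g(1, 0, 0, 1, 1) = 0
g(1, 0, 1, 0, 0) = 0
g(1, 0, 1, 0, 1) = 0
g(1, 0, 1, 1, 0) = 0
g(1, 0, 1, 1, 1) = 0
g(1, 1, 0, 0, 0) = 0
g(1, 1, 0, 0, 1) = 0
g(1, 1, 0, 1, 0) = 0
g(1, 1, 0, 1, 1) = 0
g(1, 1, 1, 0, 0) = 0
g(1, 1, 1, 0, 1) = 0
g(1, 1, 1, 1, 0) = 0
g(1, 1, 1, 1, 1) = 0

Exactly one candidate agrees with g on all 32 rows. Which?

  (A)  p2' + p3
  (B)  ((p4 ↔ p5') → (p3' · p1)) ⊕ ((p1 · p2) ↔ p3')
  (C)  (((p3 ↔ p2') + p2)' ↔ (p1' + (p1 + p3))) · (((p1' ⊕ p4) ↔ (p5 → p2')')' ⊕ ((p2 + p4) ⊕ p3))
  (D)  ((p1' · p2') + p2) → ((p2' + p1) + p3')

(A) disagrees with g on (0,0,1,0,0) (formula → 1, table → 0); rule it out.
(B) disagrees with g on (0,0,0,0,1) (formula → 0, table → 1); rule it out.
(D) disagrees with g on (0,0,1,0,0) (formula → 1, table → 0); rule it out.
(C) is the remaining candidate, and it agrees with g on all 32 inputs.

C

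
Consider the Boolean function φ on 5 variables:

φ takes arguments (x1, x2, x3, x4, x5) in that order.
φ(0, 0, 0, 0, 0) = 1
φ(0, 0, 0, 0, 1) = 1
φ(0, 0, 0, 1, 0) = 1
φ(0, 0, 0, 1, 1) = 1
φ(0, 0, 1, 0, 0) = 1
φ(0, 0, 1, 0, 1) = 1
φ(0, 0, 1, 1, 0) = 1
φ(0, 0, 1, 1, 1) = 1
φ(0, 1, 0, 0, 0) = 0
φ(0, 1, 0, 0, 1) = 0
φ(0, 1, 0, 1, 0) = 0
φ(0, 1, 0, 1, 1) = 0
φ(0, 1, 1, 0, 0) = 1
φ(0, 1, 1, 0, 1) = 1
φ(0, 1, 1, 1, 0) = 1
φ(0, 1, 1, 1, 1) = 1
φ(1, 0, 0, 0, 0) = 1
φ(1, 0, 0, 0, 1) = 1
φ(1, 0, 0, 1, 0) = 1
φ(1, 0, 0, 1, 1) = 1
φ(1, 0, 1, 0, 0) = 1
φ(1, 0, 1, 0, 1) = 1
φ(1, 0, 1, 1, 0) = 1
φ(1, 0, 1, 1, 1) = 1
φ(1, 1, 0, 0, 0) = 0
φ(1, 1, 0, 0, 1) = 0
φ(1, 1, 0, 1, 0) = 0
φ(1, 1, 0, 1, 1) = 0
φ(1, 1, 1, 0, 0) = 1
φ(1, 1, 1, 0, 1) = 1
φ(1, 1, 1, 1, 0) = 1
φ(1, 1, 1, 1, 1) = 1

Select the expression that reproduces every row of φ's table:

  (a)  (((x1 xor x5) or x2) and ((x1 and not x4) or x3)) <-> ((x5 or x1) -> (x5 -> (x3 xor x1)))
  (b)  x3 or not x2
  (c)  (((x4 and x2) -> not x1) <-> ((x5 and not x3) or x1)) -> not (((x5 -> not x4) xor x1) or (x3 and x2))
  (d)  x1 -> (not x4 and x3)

(a) fails at (0,0,0,0,0): the formula yields 0, φ is 1.
(c) fails at (0,0,0,0,1): the formula yields 0, φ is 1.
(d) fails at (0,1,0,0,0): the formula yields 1, φ is 0.
Only (b) survives; checking it on all 32 rows confirms it matches φ.

b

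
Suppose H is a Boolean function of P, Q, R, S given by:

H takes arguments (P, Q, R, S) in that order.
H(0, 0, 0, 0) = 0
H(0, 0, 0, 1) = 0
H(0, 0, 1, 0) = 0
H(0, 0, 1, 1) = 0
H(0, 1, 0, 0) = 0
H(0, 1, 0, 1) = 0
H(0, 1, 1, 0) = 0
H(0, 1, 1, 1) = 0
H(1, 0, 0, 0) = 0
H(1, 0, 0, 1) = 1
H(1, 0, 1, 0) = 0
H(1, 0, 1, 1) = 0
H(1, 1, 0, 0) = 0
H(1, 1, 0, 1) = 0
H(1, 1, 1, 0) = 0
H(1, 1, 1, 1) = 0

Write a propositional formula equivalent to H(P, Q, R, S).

H is 1 on exactly one input, (1,0,0,1), whose minterm is P·¬Q·¬R·S. So H is just that conjunction.

H(P, Q, R, S) = ((P ∧ ¬Q) ∧ ¬R) ∧ S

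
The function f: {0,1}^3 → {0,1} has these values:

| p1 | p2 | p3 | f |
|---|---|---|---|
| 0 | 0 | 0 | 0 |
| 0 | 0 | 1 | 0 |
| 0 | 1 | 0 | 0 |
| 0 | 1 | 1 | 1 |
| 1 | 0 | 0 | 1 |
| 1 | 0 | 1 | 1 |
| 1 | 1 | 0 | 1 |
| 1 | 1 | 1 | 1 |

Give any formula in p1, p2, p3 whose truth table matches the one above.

f(p1, p2, p3) = ~((((~p1 & ~p2) & ~p3) | ((~p1 & ~p2) & p3)) | ((~p1 & p2) & ~p3))

There are just 3 zero rows: (0,0,0), (0,0,1), (0,1,0). Their minterms are ¬p1·¬p2·¬p3, ¬p1·¬p2·p3, ¬p1·p2·¬p3; the OR of those covers precisely the 0-outputs, and negating it yields f.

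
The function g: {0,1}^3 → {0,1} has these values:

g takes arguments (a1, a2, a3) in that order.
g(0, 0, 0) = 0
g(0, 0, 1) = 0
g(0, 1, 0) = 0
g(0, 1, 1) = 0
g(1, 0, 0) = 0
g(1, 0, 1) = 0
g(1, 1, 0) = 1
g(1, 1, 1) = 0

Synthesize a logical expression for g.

g(a1, a2, a3) = (a1 AND a2) AND NOT a3

Only row (1,1,0) gives 1. That row's minterm a1·a2·¬a3 is g directly.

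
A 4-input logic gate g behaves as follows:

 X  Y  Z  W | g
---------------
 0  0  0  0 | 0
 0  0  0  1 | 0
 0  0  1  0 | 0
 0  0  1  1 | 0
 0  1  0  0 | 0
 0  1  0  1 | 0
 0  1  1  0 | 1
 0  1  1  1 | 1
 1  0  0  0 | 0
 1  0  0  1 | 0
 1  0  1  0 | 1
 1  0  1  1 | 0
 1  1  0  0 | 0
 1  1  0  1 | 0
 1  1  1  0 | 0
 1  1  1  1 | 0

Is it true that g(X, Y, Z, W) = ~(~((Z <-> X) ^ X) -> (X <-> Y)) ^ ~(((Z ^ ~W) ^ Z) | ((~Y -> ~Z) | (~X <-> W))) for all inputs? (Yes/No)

Yes

Evaluate ~(~((Z <-> X) ^ X) -> (X <-> Y)) ^ ~(((Z ^ ~W) ^ Z) | ((~Y -> ~Z) | (~X <-> W))) on each row and compare to g:
  X=0, Y=0, Z=0, W=0: formula gives 0, g = 0 ✓
  X=0, Y=0, Z=0, W=1: formula gives 0, g = 0 ✓
  X=0, Y=0, Z=1, W=0: formula gives 0, g = 0 ✓
  X=0, Y=0, Z=1, W=1: formula gives 0, g = 0 ✓
  …and likewise for the remaining 12 rows.
Every row agrees, so the formula is equivalent.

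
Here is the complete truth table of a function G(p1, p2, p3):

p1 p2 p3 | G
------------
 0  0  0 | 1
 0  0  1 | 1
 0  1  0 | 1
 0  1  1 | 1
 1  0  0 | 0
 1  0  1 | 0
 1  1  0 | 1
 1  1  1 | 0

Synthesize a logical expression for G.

The 0-rows are (1,0,0), (1,0,1), (1,1,1). Take each as a conjunction (p1·¬p2·¬p3, p1·¬p2·p3, p1·p2·p3), form their disjunction, and complement — that gives a formula that is 1 everywhere G is.

G(p1, p2, p3) = ((((p1 · p2') · p3') + ((p1 · p2') · p3)) + ((p1 · p2) · p3))'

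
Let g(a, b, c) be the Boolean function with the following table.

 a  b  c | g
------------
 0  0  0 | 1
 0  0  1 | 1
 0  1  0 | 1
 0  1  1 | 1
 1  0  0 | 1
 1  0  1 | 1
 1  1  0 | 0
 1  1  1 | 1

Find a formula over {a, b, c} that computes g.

g(a, b, c) = ((a · b) · c')'

g is 0 on exactly one input, (1,1,0), whose minterm is a·b·¬c. So g is the negation of that single conjunction.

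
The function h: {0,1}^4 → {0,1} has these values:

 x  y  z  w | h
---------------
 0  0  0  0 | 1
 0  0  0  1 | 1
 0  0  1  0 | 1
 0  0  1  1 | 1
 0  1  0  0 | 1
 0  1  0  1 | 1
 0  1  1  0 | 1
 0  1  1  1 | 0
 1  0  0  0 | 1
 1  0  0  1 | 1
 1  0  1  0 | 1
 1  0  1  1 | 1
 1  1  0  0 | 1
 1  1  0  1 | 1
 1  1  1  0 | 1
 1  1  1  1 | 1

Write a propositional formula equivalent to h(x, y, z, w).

h(x, y, z, w) = not (((not x and y) and z) and w)

h is 0 on exactly one input, (0,1,1,1), whose minterm is ¬x·y·z·w. So h is the negation of that single conjunction.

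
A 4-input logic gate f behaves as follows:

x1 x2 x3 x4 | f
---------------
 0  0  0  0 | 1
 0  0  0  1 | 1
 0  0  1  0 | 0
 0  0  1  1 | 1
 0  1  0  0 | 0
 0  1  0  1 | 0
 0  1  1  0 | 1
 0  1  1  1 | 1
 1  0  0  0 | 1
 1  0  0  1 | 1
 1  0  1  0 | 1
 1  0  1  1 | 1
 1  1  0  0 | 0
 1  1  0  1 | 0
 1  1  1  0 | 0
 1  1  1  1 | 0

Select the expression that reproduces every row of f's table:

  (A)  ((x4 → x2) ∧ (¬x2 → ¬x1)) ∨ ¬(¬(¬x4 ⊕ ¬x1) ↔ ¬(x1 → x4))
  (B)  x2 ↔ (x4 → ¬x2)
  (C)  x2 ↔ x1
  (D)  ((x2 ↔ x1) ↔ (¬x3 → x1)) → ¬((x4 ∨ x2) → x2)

D

(A): at (0,0,0,1) it gives 0, but f = 1 — eliminated.
(B): at (0,0,0,0) it gives 0, but f = 1 — eliminated.
(C): at (0,0,1,0) it gives 1, but f = 0 — eliminated.
Only (D) survives; checking it on all 16 rows confirms it matches f.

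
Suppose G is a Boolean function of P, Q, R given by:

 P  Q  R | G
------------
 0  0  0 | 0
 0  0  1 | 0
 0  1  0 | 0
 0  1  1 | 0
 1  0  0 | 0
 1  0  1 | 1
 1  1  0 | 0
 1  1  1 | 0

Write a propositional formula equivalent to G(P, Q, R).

G(P, Q, R) = (P ∧ ¬Q) ∧ R

G is 1 on exactly one input, (1,0,1), whose minterm is P·¬Q·R. So G is just that conjunction.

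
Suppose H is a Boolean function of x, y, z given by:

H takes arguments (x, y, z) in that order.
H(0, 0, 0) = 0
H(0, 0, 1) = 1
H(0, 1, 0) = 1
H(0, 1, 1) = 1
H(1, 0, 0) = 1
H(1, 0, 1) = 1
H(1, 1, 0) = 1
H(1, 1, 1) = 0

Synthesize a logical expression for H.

H is 0 on only 2 rows — (0,0,0), (1,1,1). Writing each as a minterm (¬x·¬y·¬z, x·y·z) and OR-ing them characterizes exactly where H=0, so H is the negation of that disjunction.

H(x, y, z) = ~(((~x & ~y) & ~z) | ((x & y) & z))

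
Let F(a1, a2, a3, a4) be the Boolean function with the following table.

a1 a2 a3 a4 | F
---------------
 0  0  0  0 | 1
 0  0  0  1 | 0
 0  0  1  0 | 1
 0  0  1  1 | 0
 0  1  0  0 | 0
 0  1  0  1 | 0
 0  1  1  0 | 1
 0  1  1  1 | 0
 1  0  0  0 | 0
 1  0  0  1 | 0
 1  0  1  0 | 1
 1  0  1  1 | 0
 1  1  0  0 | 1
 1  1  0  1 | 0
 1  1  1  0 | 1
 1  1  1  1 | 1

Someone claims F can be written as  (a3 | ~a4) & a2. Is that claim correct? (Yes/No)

No

Evaluate (a3 | ~a4) & a2 on each row and compare to F:
  a1=0, a2=0, a3=0, a4=0: formula gives 0, but F = 1 ✗
A single disagreement suffices: at (0,0,0,0) they differ, so the formula does not compute F.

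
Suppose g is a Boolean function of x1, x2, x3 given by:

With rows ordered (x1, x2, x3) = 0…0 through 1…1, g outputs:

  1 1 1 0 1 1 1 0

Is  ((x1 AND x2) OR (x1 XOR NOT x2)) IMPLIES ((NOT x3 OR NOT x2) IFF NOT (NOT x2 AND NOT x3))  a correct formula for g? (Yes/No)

Test each input against both g and the formula:
  x1=0, x2=0, x3=0: formula gives 0, but g = 1 ✗
Since they disagree at (0,0,0), the expression is not a correct formula for g.

No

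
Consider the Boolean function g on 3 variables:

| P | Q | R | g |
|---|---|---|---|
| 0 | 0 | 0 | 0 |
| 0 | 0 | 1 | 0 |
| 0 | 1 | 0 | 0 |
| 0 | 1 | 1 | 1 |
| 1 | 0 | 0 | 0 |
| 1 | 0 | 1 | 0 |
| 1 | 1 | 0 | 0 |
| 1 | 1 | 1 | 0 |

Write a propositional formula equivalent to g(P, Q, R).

g(P, Q, R) = (P' · Q) · R

g is 1 on exactly one input, (0,1,1), whose minterm is ¬P·Q·R. So g is just that conjunction.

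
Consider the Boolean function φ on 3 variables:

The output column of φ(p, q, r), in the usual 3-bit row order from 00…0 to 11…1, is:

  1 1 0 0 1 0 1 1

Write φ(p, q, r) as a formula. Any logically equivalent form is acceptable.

φ(p, q, r) = ~((((~p & q) & ~r) | ((~p & q) & r)) | ((p & ~q) & r))

The 0-rows are (0,1,0), (0,1,1), (1,0,1). Take each as a conjunction (¬p·q·¬r, ¬p·q·r, p·¬q·r), form their disjunction, and complement — that gives a formula that is 1 everywhere φ is.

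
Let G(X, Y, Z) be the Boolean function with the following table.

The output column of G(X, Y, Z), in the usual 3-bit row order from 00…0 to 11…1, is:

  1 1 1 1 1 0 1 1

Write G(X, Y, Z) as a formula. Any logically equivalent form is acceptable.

G is 0 on exactly one input, (1,0,1), whose minterm is X·¬Y·Z. So G is the negation of that single conjunction.

G(X, Y, Z) = ((X · Y') · Z)'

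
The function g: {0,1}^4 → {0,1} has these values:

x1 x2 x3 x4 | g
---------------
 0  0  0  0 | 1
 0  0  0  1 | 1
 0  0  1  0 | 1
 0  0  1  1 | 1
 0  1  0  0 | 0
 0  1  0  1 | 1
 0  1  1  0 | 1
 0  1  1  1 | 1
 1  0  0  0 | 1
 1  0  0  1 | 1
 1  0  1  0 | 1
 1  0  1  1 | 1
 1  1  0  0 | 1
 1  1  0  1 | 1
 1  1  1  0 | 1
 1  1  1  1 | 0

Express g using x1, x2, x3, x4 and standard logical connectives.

g(x1, x2, x3, x4) = NOT ((((NOT x1 AND x2) AND NOT x3) AND NOT x4) OR (((x1 AND x2) AND x3) AND x4))

The 0-rows are (0,1,0,0), (1,1,1,1). Take each as a conjunction (¬x1·x2·¬x3·¬x4, x1·x2·x3·x4), form their disjunction, and complement — that gives a formula that is 1 everywhere g is.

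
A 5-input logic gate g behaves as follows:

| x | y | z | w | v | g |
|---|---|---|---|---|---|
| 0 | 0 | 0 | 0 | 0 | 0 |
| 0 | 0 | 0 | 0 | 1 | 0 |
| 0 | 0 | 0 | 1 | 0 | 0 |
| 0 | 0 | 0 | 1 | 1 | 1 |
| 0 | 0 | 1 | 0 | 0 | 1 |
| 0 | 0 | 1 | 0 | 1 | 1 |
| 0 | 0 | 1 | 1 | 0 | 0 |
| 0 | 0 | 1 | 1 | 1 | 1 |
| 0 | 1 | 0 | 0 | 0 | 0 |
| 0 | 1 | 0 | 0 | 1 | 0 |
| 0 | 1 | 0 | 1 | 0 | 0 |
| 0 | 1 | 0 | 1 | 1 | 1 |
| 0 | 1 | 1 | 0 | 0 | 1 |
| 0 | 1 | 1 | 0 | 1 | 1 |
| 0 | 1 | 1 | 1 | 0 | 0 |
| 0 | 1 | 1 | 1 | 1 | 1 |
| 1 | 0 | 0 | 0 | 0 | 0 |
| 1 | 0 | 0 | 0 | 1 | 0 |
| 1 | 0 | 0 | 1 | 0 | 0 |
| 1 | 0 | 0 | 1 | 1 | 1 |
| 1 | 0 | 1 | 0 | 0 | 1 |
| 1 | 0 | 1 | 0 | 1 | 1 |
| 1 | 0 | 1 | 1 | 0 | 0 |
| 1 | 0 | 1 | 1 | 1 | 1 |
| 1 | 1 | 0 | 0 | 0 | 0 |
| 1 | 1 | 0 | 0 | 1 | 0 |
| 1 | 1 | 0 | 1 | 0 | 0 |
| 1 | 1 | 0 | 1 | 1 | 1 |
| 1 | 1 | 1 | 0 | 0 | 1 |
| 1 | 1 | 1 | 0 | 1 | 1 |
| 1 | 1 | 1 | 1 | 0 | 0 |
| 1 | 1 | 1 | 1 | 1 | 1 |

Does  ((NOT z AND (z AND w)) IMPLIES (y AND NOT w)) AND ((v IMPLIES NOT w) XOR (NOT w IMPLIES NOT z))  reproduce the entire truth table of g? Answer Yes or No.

Yes

Test each input against both g and the formula:
  x=0, y=0, z=0, w=0, v=0: formula gives 0, g = 0 ✓
  x=0, y=0, z=0, w=0, v=1: formula gives 0, g = 0 ✓
  x=0, y=0, z=0, w=1, v=0: formula gives 0, g = 0 ✓
  x=0, y=0, z=0, w=1, v=1: formula gives 1, g = 1 ✓
  … (the remaining 28 rows also agree.)
No disagreement on any input; they are logically equivalent.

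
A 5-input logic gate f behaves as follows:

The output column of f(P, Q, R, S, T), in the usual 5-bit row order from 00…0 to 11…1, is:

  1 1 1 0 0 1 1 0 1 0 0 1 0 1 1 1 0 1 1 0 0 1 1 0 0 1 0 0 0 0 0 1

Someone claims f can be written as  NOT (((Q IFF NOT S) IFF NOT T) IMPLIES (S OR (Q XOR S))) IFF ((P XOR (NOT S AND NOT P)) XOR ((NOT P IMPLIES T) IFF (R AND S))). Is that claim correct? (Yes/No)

Check the formula against f row by row:
  P=0, Q=0, R=0, S=0, T=0: formula gives 1, f = 1 ✓
  P=0, Q=0, R=0, S=0, T=1: formula gives 1, f = 1 ✓
  P=0, Q=0, R=0, S=1, T=0: formula gives 0, but f = 1 ✗
Since they disagree at (0,0,0,1,0), the expression is not a correct formula for f.

No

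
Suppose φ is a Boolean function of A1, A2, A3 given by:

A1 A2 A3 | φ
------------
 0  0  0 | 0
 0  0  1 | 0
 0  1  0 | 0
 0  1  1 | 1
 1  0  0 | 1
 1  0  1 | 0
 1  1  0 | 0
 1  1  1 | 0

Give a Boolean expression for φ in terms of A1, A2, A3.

φ(A1, A2, A3) = ((NOT A1 AND A2) AND A3) OR ((A1 AND NOT A2) AND NOT A3)

φ=1 on 2 inputs: (0,1,1), (1,0,0). Reading each as a conjunction of literals (¬A1·A2·A3, A1·¬A2·¬A3) and taking the OR gives the canonical DNF.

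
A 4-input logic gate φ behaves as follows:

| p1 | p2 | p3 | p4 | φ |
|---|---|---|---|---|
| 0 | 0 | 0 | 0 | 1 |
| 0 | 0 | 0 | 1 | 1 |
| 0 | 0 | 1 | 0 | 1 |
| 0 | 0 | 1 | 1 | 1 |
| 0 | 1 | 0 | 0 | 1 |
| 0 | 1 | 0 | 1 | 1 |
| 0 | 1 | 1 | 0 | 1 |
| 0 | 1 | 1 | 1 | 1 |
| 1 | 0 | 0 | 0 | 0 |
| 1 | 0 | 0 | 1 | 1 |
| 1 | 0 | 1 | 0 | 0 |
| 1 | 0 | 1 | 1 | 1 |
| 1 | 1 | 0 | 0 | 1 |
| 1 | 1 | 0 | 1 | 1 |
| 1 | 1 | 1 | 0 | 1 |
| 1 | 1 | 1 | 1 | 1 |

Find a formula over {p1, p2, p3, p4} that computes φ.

The 0-rows are (1,0,0,0), (1,0,1,0). Take each as a conjunction (p1·¬p2·¬p3·¬p4, p1·¬p2·p3·¬p4), form their disjunction, and complement — that gives a formula that is 1 everywhere φ is.

φ(p1, p2, p3, p4) = NOT ((((p1 AND NOT p2) AND NOT p3) AND NOT p4) OR (((p1 AND NOT p2) AND p3) AND NOT p4))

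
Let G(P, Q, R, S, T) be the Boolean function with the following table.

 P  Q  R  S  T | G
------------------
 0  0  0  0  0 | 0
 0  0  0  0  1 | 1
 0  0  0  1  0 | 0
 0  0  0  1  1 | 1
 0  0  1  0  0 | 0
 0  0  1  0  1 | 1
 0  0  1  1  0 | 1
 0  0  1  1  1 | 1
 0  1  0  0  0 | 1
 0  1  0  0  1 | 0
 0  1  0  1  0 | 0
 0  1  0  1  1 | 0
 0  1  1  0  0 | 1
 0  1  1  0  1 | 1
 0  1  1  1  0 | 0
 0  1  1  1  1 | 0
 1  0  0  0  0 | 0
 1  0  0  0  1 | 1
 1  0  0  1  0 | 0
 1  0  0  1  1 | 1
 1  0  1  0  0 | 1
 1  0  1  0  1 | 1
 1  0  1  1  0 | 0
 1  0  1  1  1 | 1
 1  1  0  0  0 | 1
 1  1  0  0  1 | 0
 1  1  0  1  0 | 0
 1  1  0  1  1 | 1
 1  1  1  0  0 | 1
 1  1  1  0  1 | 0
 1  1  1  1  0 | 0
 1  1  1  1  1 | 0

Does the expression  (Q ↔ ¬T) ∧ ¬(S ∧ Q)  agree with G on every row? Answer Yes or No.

No

Check the formula against G row by row:
  P=0, Q=0, R=0, S=0, T=0: formula gives 0, G = 0 ✓
  P=0, Q=0, R=0, S=0, T=1: formula gives 1, G = 1 ✓
  P=0, Q=0, R=0, S=1, T=0: formula gives 0, G = 0 ✓
  P=0, Q=0, R=0, S=1, T=1: formula gives 1, G = 1 ✓
  …
  P=0, Q=0, R=1, S=1, T=0: formula gives 0, but G = 1 ✗
Row (0,0,1,1,0) is a counterexample, so the formula is not equivalent to G.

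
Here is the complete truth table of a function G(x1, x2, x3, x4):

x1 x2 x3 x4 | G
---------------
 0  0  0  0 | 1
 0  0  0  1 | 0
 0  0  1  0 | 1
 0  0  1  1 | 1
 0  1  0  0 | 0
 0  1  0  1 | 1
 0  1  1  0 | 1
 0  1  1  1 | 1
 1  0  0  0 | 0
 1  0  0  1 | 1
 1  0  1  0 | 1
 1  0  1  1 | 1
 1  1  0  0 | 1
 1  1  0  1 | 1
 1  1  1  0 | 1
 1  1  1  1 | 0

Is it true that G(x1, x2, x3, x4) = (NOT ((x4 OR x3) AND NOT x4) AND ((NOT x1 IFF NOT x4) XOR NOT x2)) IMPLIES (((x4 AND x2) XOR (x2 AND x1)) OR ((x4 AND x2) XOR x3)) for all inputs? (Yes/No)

Check the formula against G row by row:
  x1=0, x2=0, x3=0, x4=0: formula gives 1, G = 1 ✓
  x1=0, x2=0, x3=0, x4=1: formula gives 0, G = 0 ✓
  x1=0, x2=0, x3=1, x4=0: formula gives 1, G = 1 ✓
  x1=0, x2=0, x3=1, x4=1: formula gives 1, G = 1 ✓
  …and likewise for the remaining 12 rows.
All 16 rows match — the expression computes G exactly.

Yes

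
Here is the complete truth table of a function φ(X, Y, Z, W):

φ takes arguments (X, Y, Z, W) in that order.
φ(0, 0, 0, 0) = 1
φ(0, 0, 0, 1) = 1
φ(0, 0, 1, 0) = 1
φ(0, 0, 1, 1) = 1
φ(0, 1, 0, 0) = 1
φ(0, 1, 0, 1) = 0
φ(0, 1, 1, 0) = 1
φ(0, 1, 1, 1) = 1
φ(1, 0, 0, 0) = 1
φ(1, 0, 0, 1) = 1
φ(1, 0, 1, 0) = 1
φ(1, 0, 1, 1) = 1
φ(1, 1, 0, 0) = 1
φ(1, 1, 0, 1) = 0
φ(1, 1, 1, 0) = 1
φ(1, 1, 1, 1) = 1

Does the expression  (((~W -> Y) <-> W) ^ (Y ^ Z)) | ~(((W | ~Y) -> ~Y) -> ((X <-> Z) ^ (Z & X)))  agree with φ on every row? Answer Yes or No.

Yes

Test each input against both φ and the formula:
  X=0, Y=0, Z=0, W=0: formula gives 1, φ = 1 ✓
  X=0, Y=0, Z=0, W=1: formula gives 1, φ = 1 ✓
  X=0, Y=0, Z=1, W=0: formula gives 1, φ = 1 ✓
  X=0, Y=0, Z=1, W=1: formula gives 1, φ = 1 ✓
  …and likewise for the remaining 12 rows.
No disagreement on any input; they are logically equivalent.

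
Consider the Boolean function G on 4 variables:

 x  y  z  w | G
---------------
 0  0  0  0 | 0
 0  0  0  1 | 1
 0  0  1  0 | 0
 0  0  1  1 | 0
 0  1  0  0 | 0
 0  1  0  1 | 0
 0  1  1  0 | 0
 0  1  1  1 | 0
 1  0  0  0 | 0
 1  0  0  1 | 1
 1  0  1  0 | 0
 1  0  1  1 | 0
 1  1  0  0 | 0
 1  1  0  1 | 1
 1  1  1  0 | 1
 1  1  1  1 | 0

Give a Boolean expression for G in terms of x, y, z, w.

G(x, y, z, w) = (((((¬x ∧ ¬y) ∧ ¬z) ∧ w) ∨ (((x ∧ ¬y) ∧ ¬z) ∧ w)) ∨ (((x ∧ y) ∧ ¬z) ∧ w)) ∨ (((x ∧ y) ∧ z) ∧ ¬w)

G=1 on 4 inputs: (0,0,0,1), (1,0,0,1), (1,1,0,1), (1,1,1,0). Reading each as a conjunction of literals (¬x·¬y·¬z·w, x·¬y·¬z·w, x·y·¬z·w, x·y·z·¬w) and taking the OR gives the canonical DNF.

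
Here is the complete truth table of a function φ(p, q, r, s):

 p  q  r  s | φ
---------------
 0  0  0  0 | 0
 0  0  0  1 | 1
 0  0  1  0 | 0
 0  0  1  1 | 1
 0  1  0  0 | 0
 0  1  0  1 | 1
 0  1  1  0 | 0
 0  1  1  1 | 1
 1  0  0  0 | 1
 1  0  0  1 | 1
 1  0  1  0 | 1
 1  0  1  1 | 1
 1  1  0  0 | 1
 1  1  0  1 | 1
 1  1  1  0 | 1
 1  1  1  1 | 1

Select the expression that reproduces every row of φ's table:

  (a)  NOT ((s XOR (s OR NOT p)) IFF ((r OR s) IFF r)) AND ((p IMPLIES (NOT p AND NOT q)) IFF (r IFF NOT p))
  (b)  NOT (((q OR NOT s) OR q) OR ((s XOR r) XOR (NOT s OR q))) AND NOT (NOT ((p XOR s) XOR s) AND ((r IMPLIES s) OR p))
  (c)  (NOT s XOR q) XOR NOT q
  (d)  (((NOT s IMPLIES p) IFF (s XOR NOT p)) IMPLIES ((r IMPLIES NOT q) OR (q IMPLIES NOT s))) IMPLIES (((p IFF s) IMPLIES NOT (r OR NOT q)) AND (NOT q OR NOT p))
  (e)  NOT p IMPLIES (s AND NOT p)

e

(a) disagrees with φ on (0,0,0,1) (formula → 0, table → 1); rule it out.
(b) disagrees with φ on (0,0,0,1) (formula → 0, table → 1); rule it out.
(c) disagrees with φ on (1,0,0,0) (formula → 0, table → 1); rule it out.
(d) disagrees with φ on (0,1,0,0) (formula → 1, table → 0); rule it out.
That leaves (e). Evaluating it on every row reproduces the table of φ exactly.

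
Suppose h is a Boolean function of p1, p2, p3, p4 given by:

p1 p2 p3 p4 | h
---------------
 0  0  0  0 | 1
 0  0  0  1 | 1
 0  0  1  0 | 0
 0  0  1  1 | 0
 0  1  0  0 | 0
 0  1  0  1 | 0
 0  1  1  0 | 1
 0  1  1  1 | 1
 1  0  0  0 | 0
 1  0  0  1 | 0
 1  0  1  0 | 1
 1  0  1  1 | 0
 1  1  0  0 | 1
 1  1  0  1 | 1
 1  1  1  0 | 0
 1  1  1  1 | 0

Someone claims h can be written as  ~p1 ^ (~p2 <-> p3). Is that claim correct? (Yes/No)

Evaluate ~p1 ^ (~p2 <-> p3) on each row and compare to h:
  p1=0, p2=0, p3=0, p4=0: formula gives 1, h = 1 ✓
  p1=0, p2=0, p3=0, p4=1: formula gives 1, h = 1 ✓
  p1=0, p2=0, p3=1, p4=0: formula gives 0, h = 0 ✓
  p1=0, p2=0, p3=1, p4=1: formula gives 0, h = 0 ✓
  …
  p1=1, p2=0, p3=1, p4=1: formula gives 1, but h = 0 ✗
Since they disagree at (1,0,1,1), the expression is not a correct formula for h.

No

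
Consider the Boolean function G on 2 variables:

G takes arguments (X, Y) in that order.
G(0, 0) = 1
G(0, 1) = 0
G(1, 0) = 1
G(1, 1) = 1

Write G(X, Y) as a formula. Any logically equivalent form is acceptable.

G(X, Y) = Y → X

This is Y → X (false only at 0,1).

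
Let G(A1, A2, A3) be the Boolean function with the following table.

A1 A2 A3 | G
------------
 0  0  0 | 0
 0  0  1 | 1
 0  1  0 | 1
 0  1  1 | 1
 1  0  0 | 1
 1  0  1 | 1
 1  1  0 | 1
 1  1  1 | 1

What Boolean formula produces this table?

The output is 1 whenever at least one input is 1 — the OR of all inputs.

G(A1, A2, A3) = (A1 OR A2) OR A3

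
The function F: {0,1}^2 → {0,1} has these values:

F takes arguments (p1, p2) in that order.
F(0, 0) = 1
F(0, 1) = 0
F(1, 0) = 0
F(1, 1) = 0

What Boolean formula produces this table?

F is 1 on exactly one input, (0,0), whose minterm is ¬p1·¬p2. So F is just that conjunction.

F(p1, p2) = ~p1 & ~p2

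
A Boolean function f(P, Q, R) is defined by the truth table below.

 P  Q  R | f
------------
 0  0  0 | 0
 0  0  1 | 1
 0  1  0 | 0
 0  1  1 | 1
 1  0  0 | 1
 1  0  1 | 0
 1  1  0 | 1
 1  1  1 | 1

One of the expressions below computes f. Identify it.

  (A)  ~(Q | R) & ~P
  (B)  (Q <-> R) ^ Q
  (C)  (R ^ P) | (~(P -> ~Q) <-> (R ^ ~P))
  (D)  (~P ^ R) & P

C

(A): at (0,0,0) it gives 1, but f = 0 — eliminated.
(B): at (0,0,0) it gives 1, but f = 0 — eliminated.
(D): at (0,0,1) it gives 0, but f = 1 — eliminated.
That leaves (C). Evaluating it on every row reproduces the table of f exactly.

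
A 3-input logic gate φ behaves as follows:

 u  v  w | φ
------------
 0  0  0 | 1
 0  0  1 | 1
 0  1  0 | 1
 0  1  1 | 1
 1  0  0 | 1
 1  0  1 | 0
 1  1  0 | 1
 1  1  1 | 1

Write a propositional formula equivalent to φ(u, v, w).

φ(u, v, w) = ¬((u ∧ ¬v) ∧ w)

Only row (1,0,1) gives 0. So φ is 1 everywhere except there — the complement of the minterm u·¬v·w.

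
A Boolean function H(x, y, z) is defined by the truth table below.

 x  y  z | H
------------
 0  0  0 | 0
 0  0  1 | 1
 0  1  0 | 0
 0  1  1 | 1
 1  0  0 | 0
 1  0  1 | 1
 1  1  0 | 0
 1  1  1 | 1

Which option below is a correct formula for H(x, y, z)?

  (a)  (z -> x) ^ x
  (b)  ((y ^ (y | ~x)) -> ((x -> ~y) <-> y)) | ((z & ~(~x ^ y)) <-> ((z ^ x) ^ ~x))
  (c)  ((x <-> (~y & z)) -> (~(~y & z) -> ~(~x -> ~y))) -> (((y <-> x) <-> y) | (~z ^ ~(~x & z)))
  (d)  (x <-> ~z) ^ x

(a): at (0,0,0) it gives 1, but H = 0 — eliminated.
(b): at (0,1,0) it gives 1, but H = 0 — eliminated.
(c): at (0,0,0) it gives 1, but H = 0 — eliminated.
That leaves (d). Evaluating it on every row reproduces the table of H exactly.

d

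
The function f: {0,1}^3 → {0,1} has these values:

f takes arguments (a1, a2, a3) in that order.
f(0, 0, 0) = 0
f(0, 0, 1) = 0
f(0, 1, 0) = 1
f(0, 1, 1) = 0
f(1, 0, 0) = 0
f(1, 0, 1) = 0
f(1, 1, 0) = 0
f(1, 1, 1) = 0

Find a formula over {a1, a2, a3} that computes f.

f(a1, a2, a3) = (~a1 & a2) & ~a3

f is 1 on exactly one input, (0,1,0), whose minterm is ¬a1·a2·¬a3. So f is just that conjunction.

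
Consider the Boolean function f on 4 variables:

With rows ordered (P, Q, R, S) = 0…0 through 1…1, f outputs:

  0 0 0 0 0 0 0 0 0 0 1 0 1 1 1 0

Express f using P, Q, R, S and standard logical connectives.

f(P, Q, R, S) = (((((P ∧ ¬Q) ∧ R) ∧ ¬S) ∨ (((P ∧ Q) ∧ ¬R) ∧ ¬S)) ∨ (((P ∧ Q) ∧ ¬R) ∧ S)) ∨ (((P ∧ Q) ∧ R) ∧ ¬S)

f=1 on 4 inputs: (1,0,1,0), (1,1,0,0), (1,1,0,1), (1,1,1,0). Reading each as a conjunction of literals (P·¬Q·R·¬S, P·Q·¬R·¬S, P·Q·¬R·S, P·Q·R·¬S) and taking the OR gives the canonical DNF.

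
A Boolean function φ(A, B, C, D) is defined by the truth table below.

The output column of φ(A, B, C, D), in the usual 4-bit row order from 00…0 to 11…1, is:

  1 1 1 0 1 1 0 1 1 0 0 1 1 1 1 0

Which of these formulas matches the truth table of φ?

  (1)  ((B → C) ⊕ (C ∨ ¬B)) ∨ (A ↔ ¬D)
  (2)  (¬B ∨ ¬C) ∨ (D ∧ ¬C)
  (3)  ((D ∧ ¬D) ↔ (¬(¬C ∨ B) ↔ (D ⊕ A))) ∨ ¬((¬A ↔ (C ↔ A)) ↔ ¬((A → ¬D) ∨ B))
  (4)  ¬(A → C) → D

(1) fails at (0,0,0,0): the formula yields 0, φ is 1.
(2) fails at (0,0,1,1): the formula yields 1, φ is 0.
(4) fails at (0,0,1,1): the formula yields 1, φ is 0.
Only (3) survives; checking it on all 16 rows confirms it matches φ.

3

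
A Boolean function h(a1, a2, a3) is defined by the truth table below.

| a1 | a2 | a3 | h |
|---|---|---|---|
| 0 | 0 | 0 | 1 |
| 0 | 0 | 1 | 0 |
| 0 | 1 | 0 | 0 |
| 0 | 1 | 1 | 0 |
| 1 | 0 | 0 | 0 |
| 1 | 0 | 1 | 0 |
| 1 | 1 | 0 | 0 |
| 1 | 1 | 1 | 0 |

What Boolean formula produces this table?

The output is 1 only when every input is 0 — NOR of all inputs.

h(a1, a2, a3) = not ((a1 or a2) or a3)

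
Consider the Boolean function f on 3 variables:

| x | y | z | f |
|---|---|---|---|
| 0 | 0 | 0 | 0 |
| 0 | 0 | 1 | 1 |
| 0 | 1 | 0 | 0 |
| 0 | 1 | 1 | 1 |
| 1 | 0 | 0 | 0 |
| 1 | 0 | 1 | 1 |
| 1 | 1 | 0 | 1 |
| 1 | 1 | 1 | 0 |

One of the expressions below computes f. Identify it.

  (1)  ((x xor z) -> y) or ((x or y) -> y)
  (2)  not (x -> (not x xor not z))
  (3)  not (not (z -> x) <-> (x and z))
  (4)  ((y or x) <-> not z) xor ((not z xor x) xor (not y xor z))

4

(1) disagrees with f on (0,0,0) (formula → 1, table → 0); rule it out.
(2) disagrees with f on (0,0,1) (formula → 0, table → 1); rule it out.
(3) disagrees with f on (1,1,0) (formula → 0, table → 1); rule it out.
(4) is the remaining candidate, and it agrees with f on all 8 inputs.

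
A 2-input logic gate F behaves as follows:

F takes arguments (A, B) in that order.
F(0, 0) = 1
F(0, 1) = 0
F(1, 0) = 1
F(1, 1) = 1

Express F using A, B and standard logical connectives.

This is B → A (false only at 0,1).

F(A, B) = B IMPLIES A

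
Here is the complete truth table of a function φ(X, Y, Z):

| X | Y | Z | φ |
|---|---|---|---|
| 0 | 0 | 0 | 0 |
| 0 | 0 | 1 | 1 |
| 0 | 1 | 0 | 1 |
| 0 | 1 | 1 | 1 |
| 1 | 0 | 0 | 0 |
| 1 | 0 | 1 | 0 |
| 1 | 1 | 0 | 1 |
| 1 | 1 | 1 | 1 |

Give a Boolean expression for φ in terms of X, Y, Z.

The 0-rows are (0,0,0), (1,0,0), (1,0,1). Take each as a conjunction (¬X·¬Y·¬Z, X·¬Y·¬Z, X·¬Y·Z), form their disjunction, and complement — that gives a formula that is 1 everywhere φ is.

φ(X, Y, Z) = not ((((not X and not Y) and not Z) or ((X and not Y) and not Z)) or ((X and not Y) and Z))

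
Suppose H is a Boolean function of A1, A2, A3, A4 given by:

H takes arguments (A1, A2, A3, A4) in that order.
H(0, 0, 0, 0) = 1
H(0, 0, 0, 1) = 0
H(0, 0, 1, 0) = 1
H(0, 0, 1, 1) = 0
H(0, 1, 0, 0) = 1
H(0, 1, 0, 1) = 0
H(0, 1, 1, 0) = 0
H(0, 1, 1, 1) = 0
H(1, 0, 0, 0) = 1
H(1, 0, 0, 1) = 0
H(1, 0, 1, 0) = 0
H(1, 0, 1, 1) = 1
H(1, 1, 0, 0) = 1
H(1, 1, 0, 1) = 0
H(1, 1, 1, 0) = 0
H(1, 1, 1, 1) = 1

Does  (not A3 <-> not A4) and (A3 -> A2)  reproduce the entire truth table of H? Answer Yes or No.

No

Test each input against both H and the formula:
  A1=0, A2=0, A3=0, A4=0: formula gives 1, H = 1 ✓
  A1=0, A2=0, A3=0, A4=1: formula gives 0, H = 0 ✓
  A1=0, A2=0, A3=1, A4=0: formula gives 0, but H = 1 ✗
Row (0,0,1,0) is a counterexample, so the formula is not equivalent to H.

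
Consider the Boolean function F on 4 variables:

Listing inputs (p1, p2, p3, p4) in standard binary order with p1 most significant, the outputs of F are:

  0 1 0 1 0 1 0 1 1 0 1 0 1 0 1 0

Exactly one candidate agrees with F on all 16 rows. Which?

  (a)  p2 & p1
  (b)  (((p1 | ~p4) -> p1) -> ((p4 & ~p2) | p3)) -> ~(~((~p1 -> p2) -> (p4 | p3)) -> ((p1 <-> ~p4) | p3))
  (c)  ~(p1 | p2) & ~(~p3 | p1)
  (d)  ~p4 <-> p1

d

(a) disagrees with F on (0,0,0,1) (formula → 0, table → 1); rule it out.
(b) disagrees with F on (0,0,0,1) (formula → 0, table → 1); rule it out.
(c) disagrees with F on (0,0,0,1) (formula → 0, table → 1); rule it out.
That leaves (d). Evaluating it on every row reproduces the table of F exactly.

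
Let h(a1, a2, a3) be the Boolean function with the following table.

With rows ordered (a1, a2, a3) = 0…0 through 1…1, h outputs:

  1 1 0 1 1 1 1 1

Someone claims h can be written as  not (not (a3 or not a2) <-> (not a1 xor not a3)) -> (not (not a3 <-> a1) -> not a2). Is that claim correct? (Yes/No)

Yes

Check the formula against h row by row:
  a1=0, a2=0, a3=0: formula gives 1, h = 1 ✓
  a1=0, a2=0, a3=1: formula gives 1, h = 1 ✓
  a1=0, a2=1, a3=0: formula gives 0, h = 0 ✓
  a1=0, a2=1, a3=1: formula gives 1, h = 1 ✓
  a1=1, a2=0, a3=0: formula gives 1, h = 1 ✓
  … (the remaining 3 rows also agree.)
No disagreement on any input; they are logically equivalent.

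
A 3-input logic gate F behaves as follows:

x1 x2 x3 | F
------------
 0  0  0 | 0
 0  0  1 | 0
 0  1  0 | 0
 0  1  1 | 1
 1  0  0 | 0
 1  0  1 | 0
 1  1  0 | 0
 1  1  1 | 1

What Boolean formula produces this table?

The 1-rows are (0,1,1), (1,1,1). Each contributes one minterm — ¬x1·x2·x3; x1·x2·x3 — and their disjunction is a sum-of-products form of F.

F(x1, x2, x3) = ((¬x1 ∧ x2) ∧ x3) ∨ ((x1 ∧ x2) ∧ x3)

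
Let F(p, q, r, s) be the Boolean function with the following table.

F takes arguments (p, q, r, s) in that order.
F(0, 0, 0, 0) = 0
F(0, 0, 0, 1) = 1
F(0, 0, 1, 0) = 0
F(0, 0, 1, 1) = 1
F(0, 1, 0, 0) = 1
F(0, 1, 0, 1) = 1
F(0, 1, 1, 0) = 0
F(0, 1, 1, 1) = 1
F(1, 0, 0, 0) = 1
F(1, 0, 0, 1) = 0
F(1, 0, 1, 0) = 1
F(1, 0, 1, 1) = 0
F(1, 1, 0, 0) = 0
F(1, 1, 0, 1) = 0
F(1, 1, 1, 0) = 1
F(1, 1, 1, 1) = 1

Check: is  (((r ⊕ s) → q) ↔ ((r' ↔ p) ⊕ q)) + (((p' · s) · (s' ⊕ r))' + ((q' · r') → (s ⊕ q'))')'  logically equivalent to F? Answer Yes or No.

Check the formula against F row by row:
  p=0, q=0, r=0, s=0: formula gives 0, F = 0 ✓
  p=0, q=0, r=0, s=1: formula gives 1, F = 1 ✓
  p=0, q=0, r=1, s=0: formula gives 0, F = 0 ✓
  p=0, q=0, r=1, s=1: formula gives 1, F = 1 ✓
  …and likewise for the remaining 12 rows.
All 16 rows match — the expression computes F exactly.

Yes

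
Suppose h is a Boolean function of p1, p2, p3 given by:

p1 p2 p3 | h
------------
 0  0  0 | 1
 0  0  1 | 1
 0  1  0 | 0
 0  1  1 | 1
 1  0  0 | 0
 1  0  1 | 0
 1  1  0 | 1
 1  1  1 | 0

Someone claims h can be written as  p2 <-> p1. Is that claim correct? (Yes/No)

Evaluate p2 <-> p1 on each row and compare to h:
  p1=0, p2=0, p3=0: formula gives 1, h = 1 ✓
  p1=0, p2=0, p3=1: formula gives 1, h = 1 ✓
  p1=0, p2=1, p3=0: formula gives 0, h = 0 ✓
  p1=0, p2=1, p3=1: formula gives 0, but h = 1 ✗
A single disagreement suffices: at (0,1,1) they differ, so the formula does not compute h.

No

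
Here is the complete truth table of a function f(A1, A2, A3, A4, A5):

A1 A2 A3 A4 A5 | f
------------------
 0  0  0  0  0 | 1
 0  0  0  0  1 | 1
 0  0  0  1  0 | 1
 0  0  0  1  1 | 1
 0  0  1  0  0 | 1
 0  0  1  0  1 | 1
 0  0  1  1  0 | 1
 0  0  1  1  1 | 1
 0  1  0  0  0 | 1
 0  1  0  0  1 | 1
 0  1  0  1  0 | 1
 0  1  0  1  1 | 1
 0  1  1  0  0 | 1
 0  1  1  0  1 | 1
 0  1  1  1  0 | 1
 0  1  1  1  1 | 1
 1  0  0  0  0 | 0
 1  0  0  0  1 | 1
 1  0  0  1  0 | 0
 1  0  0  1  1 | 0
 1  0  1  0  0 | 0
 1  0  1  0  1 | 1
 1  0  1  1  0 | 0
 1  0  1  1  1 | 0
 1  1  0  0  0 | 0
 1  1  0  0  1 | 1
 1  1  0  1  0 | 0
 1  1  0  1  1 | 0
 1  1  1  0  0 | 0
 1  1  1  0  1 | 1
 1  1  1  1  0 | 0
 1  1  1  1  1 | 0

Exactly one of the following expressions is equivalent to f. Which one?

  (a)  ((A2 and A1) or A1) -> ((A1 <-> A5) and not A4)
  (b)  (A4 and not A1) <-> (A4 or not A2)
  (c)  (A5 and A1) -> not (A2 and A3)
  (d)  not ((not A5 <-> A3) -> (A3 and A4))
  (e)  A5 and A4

a

(b) disagrees with f on (0,0,0,0,0) (formula → 0, table → 1); rule it out.
(c) disagrees with f on (1,0,0,0,0) (formula → 1, table → 0); rule it out.
(d) disagrees with f on (0,0,0,0,0) (formula → 0, table → 1); rule it out.
(e) disagrees with f on (0,0,0,0,0) (formula → 0, table → 1); rule it out.
Only (a) survives; checking it on all 32 rows confirms it matches f.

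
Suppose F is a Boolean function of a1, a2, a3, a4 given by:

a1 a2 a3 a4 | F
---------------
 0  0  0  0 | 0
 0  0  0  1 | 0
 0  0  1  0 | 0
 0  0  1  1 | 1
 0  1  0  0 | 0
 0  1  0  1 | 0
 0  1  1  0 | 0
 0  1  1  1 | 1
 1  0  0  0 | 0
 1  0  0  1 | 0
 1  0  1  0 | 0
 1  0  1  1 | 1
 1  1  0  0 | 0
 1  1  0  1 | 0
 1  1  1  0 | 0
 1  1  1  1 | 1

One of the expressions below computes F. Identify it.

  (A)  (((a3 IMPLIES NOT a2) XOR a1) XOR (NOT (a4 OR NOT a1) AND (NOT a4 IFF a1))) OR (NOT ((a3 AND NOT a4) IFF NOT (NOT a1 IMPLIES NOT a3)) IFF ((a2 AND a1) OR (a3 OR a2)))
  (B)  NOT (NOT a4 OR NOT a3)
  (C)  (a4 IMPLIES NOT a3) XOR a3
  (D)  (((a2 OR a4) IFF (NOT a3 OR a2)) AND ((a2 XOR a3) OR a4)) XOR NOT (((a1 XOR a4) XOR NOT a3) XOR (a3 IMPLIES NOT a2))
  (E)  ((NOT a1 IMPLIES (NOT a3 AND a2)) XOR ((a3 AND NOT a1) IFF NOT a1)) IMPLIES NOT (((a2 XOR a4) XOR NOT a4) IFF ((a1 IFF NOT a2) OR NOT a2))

B

(A) fails at (0,0,0,0): the formula yields 1, F is 0.
(C) fails at (0,0,0,0): the formula yields 1, F is 0.
(D) fails at (0,0,0,0): the formula yields 1, F is 0.
(E) fails at (0,0,0,0): the formula yields 1, F is 0.
(B) is the remaining candidate, and it agrees with F on all 16 inputs.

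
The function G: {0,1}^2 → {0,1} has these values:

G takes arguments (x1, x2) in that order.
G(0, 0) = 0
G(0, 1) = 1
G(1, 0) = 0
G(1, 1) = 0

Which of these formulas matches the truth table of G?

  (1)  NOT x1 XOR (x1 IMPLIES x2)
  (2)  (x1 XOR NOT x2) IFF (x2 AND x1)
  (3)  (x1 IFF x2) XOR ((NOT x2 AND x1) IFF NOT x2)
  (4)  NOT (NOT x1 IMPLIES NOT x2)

(1) disagrees with G on (0,1) (formula → 0, table → 1); rule it out.
(2) disagrees with G on (1,0) (formula → 1, table → 0); rule it out.
(3) disagrees with G on (0,0) (formula → 1, table → 0); rule it out.
(4) is the remaining candidate, and it agrees with G on all 4 inputs.

4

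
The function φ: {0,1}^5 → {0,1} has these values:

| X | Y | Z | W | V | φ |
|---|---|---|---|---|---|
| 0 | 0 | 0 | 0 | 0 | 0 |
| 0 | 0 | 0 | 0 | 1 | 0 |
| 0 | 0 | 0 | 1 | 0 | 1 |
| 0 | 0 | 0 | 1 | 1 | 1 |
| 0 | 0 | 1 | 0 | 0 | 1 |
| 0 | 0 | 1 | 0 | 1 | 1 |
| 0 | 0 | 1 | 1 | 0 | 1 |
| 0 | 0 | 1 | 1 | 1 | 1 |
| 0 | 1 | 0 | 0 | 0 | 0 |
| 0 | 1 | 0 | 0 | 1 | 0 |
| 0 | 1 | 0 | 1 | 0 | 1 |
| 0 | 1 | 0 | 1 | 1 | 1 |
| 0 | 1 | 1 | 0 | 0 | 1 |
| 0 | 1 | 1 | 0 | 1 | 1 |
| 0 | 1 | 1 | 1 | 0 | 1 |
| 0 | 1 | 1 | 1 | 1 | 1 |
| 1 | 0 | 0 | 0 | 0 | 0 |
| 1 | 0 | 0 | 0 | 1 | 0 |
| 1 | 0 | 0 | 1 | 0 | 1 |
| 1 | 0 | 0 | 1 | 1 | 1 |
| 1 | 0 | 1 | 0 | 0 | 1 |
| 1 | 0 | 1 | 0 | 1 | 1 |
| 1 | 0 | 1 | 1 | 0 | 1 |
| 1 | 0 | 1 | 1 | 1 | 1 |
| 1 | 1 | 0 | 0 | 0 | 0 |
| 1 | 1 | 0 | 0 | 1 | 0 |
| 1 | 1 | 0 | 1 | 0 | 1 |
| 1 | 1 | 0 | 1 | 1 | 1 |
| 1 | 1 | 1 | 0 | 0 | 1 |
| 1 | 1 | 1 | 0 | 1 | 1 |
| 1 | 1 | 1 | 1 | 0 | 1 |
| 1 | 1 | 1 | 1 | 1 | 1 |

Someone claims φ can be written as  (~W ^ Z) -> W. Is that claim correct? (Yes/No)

Evaluate (~W ^ Z) -> W on each row and compare to φ:
  X=0, Y=0, Z=0, W=0, V=0: formula gives 0, φ = 0 ✓
  X=0, Y=0, Z=0, W=0, V=1: formula gives 0, φ = 0 ✓
  X=0, Y=0, Z=0, W=1, V=0: formula gives 1, φ = 1 ✓
  X=0, Y=0, Z=0, W=1, V=1: formula gives 1, φ = 1 ✓
  …and likewise for the remaining 28 rows.
All 32 rows match — the expression computes φ exactly.

Yes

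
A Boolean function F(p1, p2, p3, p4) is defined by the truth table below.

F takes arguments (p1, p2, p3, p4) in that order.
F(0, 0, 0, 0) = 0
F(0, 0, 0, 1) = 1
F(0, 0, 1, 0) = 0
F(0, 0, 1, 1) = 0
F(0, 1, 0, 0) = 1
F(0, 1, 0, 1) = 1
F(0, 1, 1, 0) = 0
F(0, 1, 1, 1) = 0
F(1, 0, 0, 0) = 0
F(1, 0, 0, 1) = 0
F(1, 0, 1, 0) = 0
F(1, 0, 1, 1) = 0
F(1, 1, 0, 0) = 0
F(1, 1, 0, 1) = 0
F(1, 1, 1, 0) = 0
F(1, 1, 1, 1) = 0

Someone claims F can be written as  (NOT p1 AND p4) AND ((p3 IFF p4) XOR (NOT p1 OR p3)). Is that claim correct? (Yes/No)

Evaluate (NOT p1 AND p4) AND ((p3 IFF p4) XOR (NOT p1 OR p3)) on each row and compare to F:
  p1=0, p2=0, p3=0, p4=0: formula gives 0, F = 0 ✓
  p1=0, p2=0, p3=0, p4=1: formula gives 1, F = 1 ✓
  p1=0, p2=0, p3=1, p4=0: formula gives 0, F = 0 ✓
  p1=0, p2=0, p3=1, p4=1: formula gives 0, F = 0 ✓
  p1=0, p2=1, p3=0, p4=0: formula gives 0, but F = 1 ✗
A single disagreement suffices: at (0,1,0,0) they differ, so the formula does not compute F.

No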